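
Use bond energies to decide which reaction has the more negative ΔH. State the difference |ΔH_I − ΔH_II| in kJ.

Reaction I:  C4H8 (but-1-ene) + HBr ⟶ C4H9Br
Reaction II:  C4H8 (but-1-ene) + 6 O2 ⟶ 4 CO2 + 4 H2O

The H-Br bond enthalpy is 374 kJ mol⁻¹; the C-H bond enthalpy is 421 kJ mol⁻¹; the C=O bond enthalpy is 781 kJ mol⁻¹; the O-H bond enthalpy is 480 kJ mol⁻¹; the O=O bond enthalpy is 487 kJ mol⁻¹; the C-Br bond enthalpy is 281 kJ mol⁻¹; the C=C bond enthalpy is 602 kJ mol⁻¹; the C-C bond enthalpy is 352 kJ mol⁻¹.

Reaction II, by 2414 kJ

Reaction I:
  Bonds broken (reactants):
    C-C: 2 × 352 = 704
    C-H: 8 × 421 = 3368
    C=C: 1 × 602 = 602
    H-Br: 1 × 374 = 374
    Σ(broken) = 5048 kJ
  Bonds formed (products):
    C-Br: 1 × 281 = 281
    C-C: 3 × 352 = 1056
    C-H: 9 × 421 = 3789
    Σ(formed) = 5126 kJ
  ΔH_I = 5048 − 5126 = −78 kJ
Reaction II:
  Bonds broken (reactants):
    C-C: 2 × 352 = 704
    C-H: 8 × 421 = 3368
    C=C: 1 × 602 = 602
    O=O: 6 × 487 = 2922
    Σ(broken) = 7596 kJ
  Bonds formed (products):
    C=O: 8 × 781 = 6248
    O-H: 8 × 480 = 3840
    Σ(formed) = 10088 kJ
  ΔH_II = 7596 − 10088 = −2492 kJ
ΔH_I − ΔH_II = +2414 kJ, so reaction II has the more negative ΔH; |ΔH_I − ΔH_II| = 2414 kJ.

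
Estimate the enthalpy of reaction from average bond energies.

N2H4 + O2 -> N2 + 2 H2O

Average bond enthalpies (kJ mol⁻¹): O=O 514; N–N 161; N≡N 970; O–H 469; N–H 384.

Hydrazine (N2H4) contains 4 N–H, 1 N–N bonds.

Bonds broken (reactants):
  N–H: 4 × 384 = 1536
  N–N: 1 × 161 = 161
  O=O: 1 × 514 = 514
  Σ(broken) = 2211 kJ
Bonds formed (products):
  N≡N: 1 × 970 = 970
  O–H: 4 × 469 = 1876
  Σ(formed) = 2846 kJ
ΔH = Σ(broken) − Σ(formed) = 2211 − 2846 = −635 kJ

ΔH ≈ −635 kJ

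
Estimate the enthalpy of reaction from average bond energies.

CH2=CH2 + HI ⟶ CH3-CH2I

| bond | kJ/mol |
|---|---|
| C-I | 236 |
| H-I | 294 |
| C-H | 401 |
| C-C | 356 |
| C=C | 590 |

Bonds broken (reactants):
  C-H: 4 × 401 = 1604
  C=C: 1 × 590 = 590
  H-I: 1 × 294 = 294
  Σ(broken) = 2488 kJ
Bonds formed (products):
  C-C: 1 × 356 = 356
  C-H: 5 × 401 = 2005
  C-I: 1 × 236 = 236
  Σ(formed) = 2597 kJ
ΔH = Σ(broken) − Σ(formed) = 2488 − 2597 = −109 kJ

ΔH ≈ −109 kJ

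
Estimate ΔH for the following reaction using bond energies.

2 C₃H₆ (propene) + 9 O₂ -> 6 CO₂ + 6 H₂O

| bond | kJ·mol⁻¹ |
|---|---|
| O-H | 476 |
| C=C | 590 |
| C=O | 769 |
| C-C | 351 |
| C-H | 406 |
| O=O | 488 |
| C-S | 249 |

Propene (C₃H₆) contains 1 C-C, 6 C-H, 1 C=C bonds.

Bonds broken (reactants):
  C-C: 2 × 351 = 702
  C-H: 12 × 406 = 4872
  C=C: 2 × 590 = 1180
  O=O: 9 × 488 = 4392
  Σ(broken) = 11146 kJ
Bonds formed (products):
  C=O: 12 × 769 = 9228
  O-H: 12 × 476 = 5712
  Σ(formed) = 14940 kJ
ΔH = Σ(broken) − Σ(formed) = 11146 − 14940 = −3794 kJ

ΔH ≈ −3794 kJ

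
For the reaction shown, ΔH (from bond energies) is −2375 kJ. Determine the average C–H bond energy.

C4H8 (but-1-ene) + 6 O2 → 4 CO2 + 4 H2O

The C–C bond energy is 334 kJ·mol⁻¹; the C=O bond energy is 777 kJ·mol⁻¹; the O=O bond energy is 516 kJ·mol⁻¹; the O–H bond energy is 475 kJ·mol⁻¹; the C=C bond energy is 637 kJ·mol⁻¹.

D(C–H) ≈ 405 kJ/mol

Let D be the C–H bond energy.
Σ(broken) = 2×334 + 8×D + 1×637 + 6×516 = 4401 + 8D
Σ(formed) = 8×777 + 8×475 = 10016
ΔH = Σ(broken) − Σ(formed) = (4401 + 8D) − (10016) = −5615 + 8D
Setting this equal to −2375 kJ gives 8D = 3240, so D = 405 kJ/mol.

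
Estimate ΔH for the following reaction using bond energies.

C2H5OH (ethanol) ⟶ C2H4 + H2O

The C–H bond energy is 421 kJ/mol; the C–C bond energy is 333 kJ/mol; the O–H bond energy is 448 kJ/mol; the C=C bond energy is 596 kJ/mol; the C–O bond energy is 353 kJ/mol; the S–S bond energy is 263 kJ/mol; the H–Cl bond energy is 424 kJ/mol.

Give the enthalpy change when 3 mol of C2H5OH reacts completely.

ΔH = +189 kJ

Bonds broken (reactants):
  C–C: 1 × 333 = 333
  C–H: 5 × 421 = 2105
  C–O: 1 × 353 = 353
  O–H: 1 × 448 = 448
  Σ(broken) = 3239 kJ
Bonds formed (products):
  C–H: 4 × 421 = 1684
  C=C: 1 × 596 = 596
  O–H: 2 × 448 = 896
  Σ(formed) = 3176 kJ
ΔH = Σ(broken) − Σ(formed) = 3239 − 3176 = +63 kJ
For 3× the reaction as written: 3 × (+63) = +189 kJ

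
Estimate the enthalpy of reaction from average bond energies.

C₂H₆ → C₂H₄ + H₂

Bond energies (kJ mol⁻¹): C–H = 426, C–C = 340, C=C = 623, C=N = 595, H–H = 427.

Bonds broken (reactants):
  C–C: 1 × 340 = 340
  C–H: 6 × 426 = 2556
  Σ(broken) = 2896 kJ
Bonds formed (products):
  C–H: 4 × 426 = 1704
  C=C: 1 × 623 = 623
  H–H: 1 × 427 = 427
  Σ(formed) = 2754 kJ
ΔH = Σ(broken) − Σ(formed) = 2896 − 2754 = +142 kJ

ΔH ≈ +142 kJ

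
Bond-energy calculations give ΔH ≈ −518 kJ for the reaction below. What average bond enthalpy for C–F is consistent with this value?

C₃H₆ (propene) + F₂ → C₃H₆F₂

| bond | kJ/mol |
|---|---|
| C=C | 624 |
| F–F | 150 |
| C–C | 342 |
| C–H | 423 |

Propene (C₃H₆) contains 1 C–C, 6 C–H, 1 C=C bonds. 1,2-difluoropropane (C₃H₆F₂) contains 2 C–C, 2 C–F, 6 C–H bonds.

Let D be the C–F bond energy.
Σ(broken) = 1×342 + 6×423 + 1×624 + 1×150 = 3654
Σ(formed) = 2×342 + 2×D + 6×423 = 3222 + 2D
ΔH = Σ(broken) − Σ(formed) = (3654) − (3222 + 2D) = +432 − 2D
Setting this equal to −518 kJ gives 2D = 950, so D = 475 kJ/mol.

D(C–F) ≈ 475 kJ/mol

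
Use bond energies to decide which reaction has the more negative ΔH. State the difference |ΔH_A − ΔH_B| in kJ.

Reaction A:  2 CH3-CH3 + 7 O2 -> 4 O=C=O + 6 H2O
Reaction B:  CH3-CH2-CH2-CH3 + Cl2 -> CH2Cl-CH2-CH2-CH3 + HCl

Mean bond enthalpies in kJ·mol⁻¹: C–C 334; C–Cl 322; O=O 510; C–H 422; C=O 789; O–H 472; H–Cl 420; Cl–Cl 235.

Reaction A:
  Bonds broken (reactants):
    C–C: 2 × 334 = 668
    C–H: 12 × 422 = 5064
    O=O: 7 × 510 = 3570
    Σ(broken) = 9302 kJ
  Bonds formed (products):
    C=O: 8 × 789 = 6312
    O–H: 12 × 472 = 5664
    Σ(formed) = 11976 kJ
  ΔH_A = 9302 − 11976 = −2674 kJ
Reaction B:
  Bonds broken (reactants):
    C–C: 3 × 334 = 1002
    C–H: 10 × 422 = 4220
    Cl–Cl: 1 × 235 = 235
    Σ(broken) = 5457 kJ
  Bonds formed (products):
    C–C: 3 × 334 = 1002
    C–Cl: 1 × 322 = 322
    C–H: 9 × 422 = 3798
    H–Cl: 1 × 420 = 420
    Σ(formed) = 5542 kJ
  ΔH_B = 5457 − 5542 = −85 kJ
ΔH_A − ΔH_B = −2589 kJ, so reaction A has the more negative ΔH; |ΔH_A − ΔH_B| = 2589 kJ.

Reaction A, by 2589 kJ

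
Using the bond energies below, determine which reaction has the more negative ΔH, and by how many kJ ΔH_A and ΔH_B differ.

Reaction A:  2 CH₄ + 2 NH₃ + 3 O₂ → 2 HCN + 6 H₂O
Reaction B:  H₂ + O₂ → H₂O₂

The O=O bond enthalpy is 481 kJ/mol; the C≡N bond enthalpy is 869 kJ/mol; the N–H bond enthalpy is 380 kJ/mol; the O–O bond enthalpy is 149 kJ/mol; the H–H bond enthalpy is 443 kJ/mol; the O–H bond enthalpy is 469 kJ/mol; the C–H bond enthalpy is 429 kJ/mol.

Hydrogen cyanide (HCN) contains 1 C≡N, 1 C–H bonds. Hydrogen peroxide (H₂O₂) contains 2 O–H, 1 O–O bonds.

Reaction A, by 906 kJ

Reaction A:
  Bonds broken (reactants):
    C–H: 8 × 429 = 3432
    N–H: 6 × 380 = 2280
    O=O: 3 × 481 = 1443
    Σ(broken) = 7155 kJ
  Bonds formed (products):
    C≡N: 2 × 869 = 1738
    C–H: 2 × 429 = 858
    O–H: 12 × 469 = 5628
    Σ(formed) = 8224 kJ
  ΔH_A = 7155 − 8224 = −1069 kJ
Reaction B:
  Bonds broken (reactants):
    H–H: 1 × 443 = 443
    O=O: 1 × 481 = 481
    Σ(broken) = 924 kJ
  Bonds formed (products):
    O–H: 2 × 469 = 938
    O–O: 1 × 149 = 149
    Σ(formed) = 1087 kJ
  ΔH_B = 924 − 1087 = −163 kJ
ΔH_A − ΔH_B = −906 kJ, so reaction A has the more negative ΔH; |ΔH_A − ΔH_B| = 906 kJ.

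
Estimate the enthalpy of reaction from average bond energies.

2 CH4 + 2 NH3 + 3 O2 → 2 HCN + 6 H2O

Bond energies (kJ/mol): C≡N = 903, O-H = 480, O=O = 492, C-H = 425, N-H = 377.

ΔH ≈ −1278 kJ

Bonds broken (reactants):
  C-H: 8 × 425 = 3400
  N-H: 6 × 377 = 2262
  O=O: 3 × 492 = 1476
  Σ(broken) = 7138 kJ
Bonds formed (products):
  C≡N: 2 × 903 = 1806
  C-H: 2 × 425 = 850
  O-H: 12 × 480 = 5760
  Σ(formed) = 8416 kJ
ΔH = Σ(broken) − Σ(formed) = 7138 − 8416 = −1278 kJ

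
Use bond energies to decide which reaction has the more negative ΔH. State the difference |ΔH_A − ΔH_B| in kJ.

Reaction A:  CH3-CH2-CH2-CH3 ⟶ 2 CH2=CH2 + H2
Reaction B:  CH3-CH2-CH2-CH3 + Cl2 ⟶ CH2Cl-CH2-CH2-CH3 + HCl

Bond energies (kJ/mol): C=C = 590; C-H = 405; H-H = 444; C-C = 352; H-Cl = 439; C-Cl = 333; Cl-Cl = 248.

Reaction B, by 361 kJ

Reaction A:
  Bonds broken (reactants):
    C-C: 3 × 352 = 1056
    C-H: 10 × 405 = 4050
    Σ(broken) = 5106 kJ
  Bonds formed (products):
    C-H: 8 × 405 = 3240
    C=C: 2 × 590 = 1180
    H-H: 1 × 444 = 444
    Σ(formed) = 4864 kJ
  ΔH_A = 5106 − 4864 = +242 kJ
Reaction B:
  Bonds broken (reactants):
    C-C: 3 × 352 = 1056
    C-H: 10 × 405 = 4050
    Cl-Cl: 1 × 248 = 248
    Σ(broken) = 5354 kJ
  Bonds formed (products):
    C-C: 3 × 352 = 1056
    C-Cl: 1 × 333 = 333
    C-H: 9 × 405 = 3645
    H-Cl: 1 × 439 = 439
    Σ(formed) = 5473 kJ
  ΔH_B = 5354 − 5473 = −119 kJ
ΔH_A − ΔH_B = +361 kJ, so reaction B has the more negative ΔH; |ΔH_A − ΔH_B| = 361 kJ.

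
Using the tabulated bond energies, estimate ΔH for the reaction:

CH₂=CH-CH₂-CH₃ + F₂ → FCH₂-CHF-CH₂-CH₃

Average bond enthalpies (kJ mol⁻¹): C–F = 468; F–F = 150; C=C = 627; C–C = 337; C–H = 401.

ΔH ≈ −496 kJ

Bonds broken (reactants):
  C–C: 2 × 337 = 674
  C–H: 8 × 401 = 3208
  C=C: 1 × 627 = 627
  F–F: 1 × 150 = 150
  Σ(broken) = 4659 kJ
Bonds formed (products):
  C–C: 3 × 337 = 1011
  C–F: 2 × 468 = 936
  C–H: 8 × 401 = 3208
  Σ(formed) = 5155 kJ
ΔH = Σ(broken) − Σ(formed) = 4659 − 5155 = −496 kJ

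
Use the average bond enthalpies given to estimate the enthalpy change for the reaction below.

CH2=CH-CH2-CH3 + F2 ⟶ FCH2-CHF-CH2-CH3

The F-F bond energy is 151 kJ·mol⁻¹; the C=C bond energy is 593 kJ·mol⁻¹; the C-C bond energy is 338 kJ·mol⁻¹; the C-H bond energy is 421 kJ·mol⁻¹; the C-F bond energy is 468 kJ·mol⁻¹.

ΔH ≈ −530 kJ

Bonds broken (reactants):
  C-C: 2 × 338 = 676
  C-H: 8 × 421 = 3368
  C=C: 1 × 593 = 593
  F-F: 1 × 151 = 151
  Σ(broken) = 4788 kJ
Bonds formed (products):
  C-C: 3 × 338 = 1014
  C-F: 2 × 468 = 936
  C-H: 8 × 421 = 3368
  Σ(formed) = 5318 kJ
ΔH = Σ(broken) − Σ(formed) = 4788 − 5318 = −530 kJ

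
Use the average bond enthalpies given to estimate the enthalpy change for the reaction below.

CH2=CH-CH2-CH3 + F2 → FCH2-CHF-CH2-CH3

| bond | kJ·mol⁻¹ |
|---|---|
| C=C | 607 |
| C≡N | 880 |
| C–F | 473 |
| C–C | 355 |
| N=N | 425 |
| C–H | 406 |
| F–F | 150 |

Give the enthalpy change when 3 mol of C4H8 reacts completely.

Bonds broken (reactants):
  C–C: 2 × 355 = 710
  C–H: 8 × 406 = 3248
  C=C: 1 × 607 = 607
  F–F: 1 × 150 = 150
  Σ(broken) = 4715 kJ
Bonds formed (products):
  C–C: 3 × 355 = 1065
  C–F: 2 × 473 = 946
  C–H: 8 × 406 = 3248
  Σ(formed) = 5259 kJ
ΔH = Σ(broken) − Σ(formed) = 4715 − 5259 = −544 kJ
For 3× the reaction as written: 3 × (−544) = −1632 kJ

ΔH = −1632 kJ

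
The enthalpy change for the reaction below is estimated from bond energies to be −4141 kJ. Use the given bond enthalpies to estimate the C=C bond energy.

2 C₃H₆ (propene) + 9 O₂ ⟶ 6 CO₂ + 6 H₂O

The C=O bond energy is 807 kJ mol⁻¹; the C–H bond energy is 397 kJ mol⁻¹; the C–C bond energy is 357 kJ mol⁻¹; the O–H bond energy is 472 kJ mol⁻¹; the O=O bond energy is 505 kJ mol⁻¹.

D(C=C) ≈ 592 kJ/mol

Let D be the C=C bond energy.
Σ(broken) = 2×357 + 12×397 + 2×D + 9×505 = 10023 + 2D
Σ(formed) = 12×807 + 12×472 = 15348
ΔH = Σ(broken) − Σ(formed) = (10023 + 2D) − (15348) = −5325 + 2D
Setting this equal to −4141 kJ gives 2D = 1184, so D = 592 kJ/mol.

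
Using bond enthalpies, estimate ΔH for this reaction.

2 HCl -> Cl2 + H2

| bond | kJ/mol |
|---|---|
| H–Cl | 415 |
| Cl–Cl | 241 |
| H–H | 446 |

Bonds broken (reactants):
  H–Cl: 2 × 415 = 830
  Σ(broken) = 830 kJ
Bonds formed (products):
  Cl–Cl: 1 × 241 = 241
  H–H: 1 × 446 = 446
  Σ(formed) = 687 kJ
ΔH = Σ(broken) − Σ(formed) = 830 − 687 = +143 kJ

ΔH ≈ +143 kJ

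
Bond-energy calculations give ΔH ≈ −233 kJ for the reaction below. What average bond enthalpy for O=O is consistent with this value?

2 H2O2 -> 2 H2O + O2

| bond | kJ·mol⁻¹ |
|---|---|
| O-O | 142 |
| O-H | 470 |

D(O=O) ≈ 517 kJ/mol

Let D be the O=O bond energy.
Σ(broken) = 4×470 + 2×142 = 2164
Σ(formed) = 4×470 + 1×D = 1880 + D
ΔH = Σ(broken) − Σ(formed) = (2164) − (1880 + D) = +284 − D
Setting this equal to −233 kJ gives D = 517 kJ/mol.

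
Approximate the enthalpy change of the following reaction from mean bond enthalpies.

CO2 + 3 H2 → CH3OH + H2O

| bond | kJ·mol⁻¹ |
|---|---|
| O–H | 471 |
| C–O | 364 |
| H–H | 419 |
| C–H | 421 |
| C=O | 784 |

Bonds broken (reactants):
  C=O: 2 × 784 = 1568
  H–H: 3 × 419 = 1257
  Σ(broken) = 2825 kJ
Bonds formed (products):
  C–H: 3 × 421 = 1263
  C–O: 1 × 364 = 364
  O–H: 3 × 471 = 1413
  Σ(formed) = 3040 kJ
ΔH = Σ(broken) − Σ(formed) = 2825 − 3040 = −215 kJ

ΔH ≈ −215 kJ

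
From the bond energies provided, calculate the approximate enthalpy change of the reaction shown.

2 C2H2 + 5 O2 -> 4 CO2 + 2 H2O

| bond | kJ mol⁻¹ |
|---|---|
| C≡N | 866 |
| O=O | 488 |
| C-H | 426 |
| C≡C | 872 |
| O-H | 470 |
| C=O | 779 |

Bonds broken (reactants):
  C≡C: 2 × 872 = 1744
  C-H: 4 × 426 = 1704
  O=O: 5 × 488 = 2440
  Σ(broken) = 5888 kJ
Bonds formed (products):
  C=O: 8 × 779 = 6232
  O-H: 4 × 470 = 1880
  Σ(formed) = 8112 kJ
ΔH = Σ(broken) − Σ(formed) = 5888 − 8112 = −2224 kJ

ΔH ≈ −2224 kJ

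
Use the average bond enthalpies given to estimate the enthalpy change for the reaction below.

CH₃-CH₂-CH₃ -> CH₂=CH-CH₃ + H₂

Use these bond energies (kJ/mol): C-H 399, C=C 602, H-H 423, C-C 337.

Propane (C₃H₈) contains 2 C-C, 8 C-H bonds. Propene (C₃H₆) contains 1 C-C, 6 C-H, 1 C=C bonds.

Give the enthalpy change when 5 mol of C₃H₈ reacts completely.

Bonds broken (reactants):
  C-C: 2 × 337 = 674
  C-H: 8 × 399 = 3192
  Σ(broken) = 3866 kJ
Bonds formed (products):
  C-C: 1 × 337 = 337
  C-H: 6 × 399 = 2394
  C=C: 1 × 602 = 602
  H-H: 1 × 423 = 423
  Σ(formed) = 3756 kJ
ΔH = Σ(broken) − Σ(formed) = 3866 − 3756 = +110 kJ
For 5× the reaction as written: 5 × (+110) = +550 kJ

ΔH = +550 kJ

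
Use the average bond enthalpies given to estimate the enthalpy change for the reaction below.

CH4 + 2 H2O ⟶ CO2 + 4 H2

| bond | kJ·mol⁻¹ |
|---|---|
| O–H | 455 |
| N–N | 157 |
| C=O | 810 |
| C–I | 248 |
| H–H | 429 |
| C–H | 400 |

Bonds broken (reactants):
  C–H: 4 × 400 = 1600
  O–H: 4 × 455 = 1820
  Σ(broken) = 3420 kJ
Bonds formed (products):
  C=O: 2 × 810 = 1620
  H–H: 4 × 429 = 1716
  Σ(formed) = 3336 kJ
ΔH = Σ(broken) − Σ(formed) = 3420 − 3336 = +84 kJ

ΔH ≈ +84 kJ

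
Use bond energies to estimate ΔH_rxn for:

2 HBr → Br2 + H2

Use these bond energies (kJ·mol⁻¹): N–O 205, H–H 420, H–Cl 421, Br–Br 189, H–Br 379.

Bonds broken (reactants):
  H–Br: 2 × 379 = 758
  Σ(broken) = 758 kJ
Bonds formed (products):
  Br–Br: 1 × 189 = 189
  H–H: 1 × 420 = 420
  Σ(formed) = 609 kJ
ΔH = Σ(broken) − Σ(formed) = 758 − 609 = +149 kJ

ΔH ≈ +149 kJ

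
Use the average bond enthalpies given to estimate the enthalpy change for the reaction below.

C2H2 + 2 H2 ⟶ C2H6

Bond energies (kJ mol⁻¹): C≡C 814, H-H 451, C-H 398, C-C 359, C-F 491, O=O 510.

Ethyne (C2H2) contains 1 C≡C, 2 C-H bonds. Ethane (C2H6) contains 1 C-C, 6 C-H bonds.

ΔH ≈ −235 kJ

Bonds broken (reactants):
  C≡C: 1 × 814 = 814
  C-H: 2 × 398 = 796
  H-H: 2 × 451 = 902
  Σ(broken) = 2512 kJ
Bonds formed (products):
  C-C: 1 × 359 = 359
  C-H: 6 × 398 = 2388
  Σ(formed) = 2747 kJ
ΔH = Σ(broken) − Σ(formed) = 2512 − 2747 = −235 kJ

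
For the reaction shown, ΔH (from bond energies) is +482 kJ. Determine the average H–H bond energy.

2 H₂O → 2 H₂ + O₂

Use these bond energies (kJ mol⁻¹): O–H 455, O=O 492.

D(H–H) ≈ 423 kJ/mol

Let D be the H–H bond energy.
Σ(broken) = 4×455 = 1820
Σ(formed) = 2×D + 1×492 = 492 + 2D
ΔH = Σ(broken) − Σ(formed) = (1820) − (492 + 2D) = +1328 − 2D
Setting this equal to +482 kJ gives 2D = 846, so D = 423 kJ/mol.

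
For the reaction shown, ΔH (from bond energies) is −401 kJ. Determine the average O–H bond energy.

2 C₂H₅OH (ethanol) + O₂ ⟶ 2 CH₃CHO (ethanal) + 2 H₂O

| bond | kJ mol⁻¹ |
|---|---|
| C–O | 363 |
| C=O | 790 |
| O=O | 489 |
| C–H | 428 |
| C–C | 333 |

D(O–H) ≈ 446 kJ/mol

Let D be the O–H bond energy.
Σ(broken) = 2×333 + 10×428 + 2×363 + 2×D + 1×489 = 6161 + 2D
Σ(formed) = 2×333 + 8×428 + 2×790 + 4×D = 5670 + 4D
ΔH = Σ(broken) − Σ(formed) = (6161 + 2D) − (5670 + 4D) = +491 − 2D
Setting this equal to −401 kJ gives 2D = 892, so D = 446 kJ/mol.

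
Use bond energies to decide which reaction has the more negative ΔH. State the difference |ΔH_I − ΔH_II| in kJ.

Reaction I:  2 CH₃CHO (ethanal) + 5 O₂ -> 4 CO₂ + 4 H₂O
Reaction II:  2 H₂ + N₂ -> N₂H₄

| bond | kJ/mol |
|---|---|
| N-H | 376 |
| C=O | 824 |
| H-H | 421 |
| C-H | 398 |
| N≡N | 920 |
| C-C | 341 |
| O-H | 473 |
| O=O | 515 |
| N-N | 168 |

Reaction I, by 2377 kJ

Reaction I:
  Bonds broken (reactants):
    C-C: 2 × 341 = 682
    C-H: 8 × 398 = 3184
    C=O: 2 × 824 = 1648
    O=O: 5 × 515 = 2575
    Σ(broken) = 8089 kJ
  Bonds formed (products):
    C=O: 8 × 824 = 6592
    O-H: 8 × 473 = 3784
    Σ(formed) = 10376 kJ
  ΔH_I = 8089 − 10376 = −2287 kJ
Reaction II:
  Bonds broken (reactants):
    H-H: 2 × 421 = 842
    N≡N: 1 × 920 = 920
    Σ(broken) = 1762 kJ
  Bonds formed (products):
    N-H: 4 × 376 = 1504
    N-N: 1 × 168 = 168
    Σ(formed) = 1672 kJ
  ΔH_II = 1762 − 1672 = +90 kJ
ΔH_I − ΔH_II = −2377 kJ, so reaction I has the more negative ΔH; |ΔH_I − ΔH_II| = 2377 kJ.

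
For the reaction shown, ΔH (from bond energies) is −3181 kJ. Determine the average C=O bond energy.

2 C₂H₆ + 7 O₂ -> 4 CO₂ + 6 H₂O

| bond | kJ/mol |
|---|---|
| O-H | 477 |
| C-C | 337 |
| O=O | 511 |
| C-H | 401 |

D(C=O) ≈ 815 kJ/mol

Let D be the C=O bond energy.
Σ(broken) = 2×337 + 12×401 + 7×511 = 9063
Σ(formed) = 8×D + 12×477 = 5724 + 8D
ΔH = Σ(broken) − Σ(formed) = (9063) − (5724 + 8D) = +3339 − 8D
Setting this equal to −3181 kJ gives 8D = 6520, so D = 815 kJ/mol.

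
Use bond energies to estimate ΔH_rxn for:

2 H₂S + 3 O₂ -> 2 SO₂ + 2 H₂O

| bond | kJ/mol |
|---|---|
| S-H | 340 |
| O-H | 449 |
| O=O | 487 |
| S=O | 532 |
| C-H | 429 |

ΔH ≈ −1103 kJ

Bonds broken (reactants):
  O=O: 3 × 487 = 1461
  S-H: 4 × 340 = 1360
  Σ(broken) = 2821 kJ
Bonds formed (products):
  O-H: 4 × 449 = 1796
  S=O: 4 × 532 = 2128
  Σ(formed) = 3924 kJ
ΔH = Σ(broken) − Σ(formed) = 2821 − 3924 = −1103 kJ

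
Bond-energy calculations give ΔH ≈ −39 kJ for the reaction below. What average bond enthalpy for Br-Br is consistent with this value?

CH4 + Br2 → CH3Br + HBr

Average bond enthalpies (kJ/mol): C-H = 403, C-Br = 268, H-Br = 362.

Let D be the Br-Br bond energy.
Σ(broken) = 1×D + 4×403 = 1612 + D
Σ(formed) = 1×268 + 3×403 + 1×362 = 1839
ΔH = Σ(broken) − Σ(formed) = (1612 + D) − (1839) = −227 + D
Setting this equal to −39 kJ gives D = 188 kJ/mol.

D(Br-Br) ≈ 188 kJ/mol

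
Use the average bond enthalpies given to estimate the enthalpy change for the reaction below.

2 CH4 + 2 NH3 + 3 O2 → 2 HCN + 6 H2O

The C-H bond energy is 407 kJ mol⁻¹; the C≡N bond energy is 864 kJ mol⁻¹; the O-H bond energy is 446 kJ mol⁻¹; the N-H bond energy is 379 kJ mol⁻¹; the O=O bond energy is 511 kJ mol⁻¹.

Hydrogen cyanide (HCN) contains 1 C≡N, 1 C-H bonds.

ΔH ≈ −831 kJ

Bonds broken (reactants):
  C-H: 8 × 407 = 3256
  N-H: 6 × 379 = 2274
  O=O: 3 × 511 = 1533
  Σ(broken) = 7063 kJ
Bonds formed (products):
  C≡N: 2 × 864 = 1728
  C-H: 2 × 407 = 814
  O-H: 12 × 446 = 5352
  Σ(formed) = 7894 kJ
ΔH = Σ(broken) − Σ(formed) = 7063 − 7894 = −831 kJ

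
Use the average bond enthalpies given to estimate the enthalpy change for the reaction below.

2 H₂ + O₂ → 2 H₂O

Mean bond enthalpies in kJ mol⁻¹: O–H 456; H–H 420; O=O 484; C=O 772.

Bonds broken (reactants):
  H–H: 2 × 420 = 840
  O=O: 1 × 484 = 484
  Σ(broken) = 1324 kJ
Bonds formed (products):
  O–H: 4 × 456 = 1824
  Σ(formed) = 1824 kJ
ΔH = Σ(broken) − Σ(formed) = 1324 − 1824 = −500 kJ

ΔH ≈ −500 kJ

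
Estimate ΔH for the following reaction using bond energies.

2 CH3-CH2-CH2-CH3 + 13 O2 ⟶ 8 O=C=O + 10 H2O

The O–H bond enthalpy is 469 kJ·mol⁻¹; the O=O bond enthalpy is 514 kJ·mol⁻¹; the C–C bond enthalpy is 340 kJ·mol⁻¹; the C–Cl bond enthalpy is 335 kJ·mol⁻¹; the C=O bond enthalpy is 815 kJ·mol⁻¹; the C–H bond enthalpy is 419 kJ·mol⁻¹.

ΔH ≈ −5318 kJ

Bonds broken (reactants):
  C–C: 6 × 340 = 2040
  C–H: 20 × 419 = 8380
  O=O: 13 × 514 = 6682
  Σ(broken) = 17102 kJ
Bonds formed (products):
  C=O: 16 × 815 = 13040
  O–H: 20 × 469 = 9380
  Σ(formed) = 22420 kJ
ΔH = Σ(broken) − Σ(formed) = 17102 − 22420 = −5318 kJ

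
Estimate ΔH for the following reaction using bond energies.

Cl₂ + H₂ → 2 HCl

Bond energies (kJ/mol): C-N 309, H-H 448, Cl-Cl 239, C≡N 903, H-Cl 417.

ΔH ≈ −147 kJ

Bonds broken (reactants):
  Cl-Cl: 1 × 239 = 239
  H-H: 1 × 448 = 448
  Σ(broken) = 687 kJ
Bonds formed (products):
  H-Cl: 2 × 417 = 834
  Σ(formed) = 834 kJ
ΔH = Σ(broken) − Σ(formed) = 687 − 834 = −147 kJ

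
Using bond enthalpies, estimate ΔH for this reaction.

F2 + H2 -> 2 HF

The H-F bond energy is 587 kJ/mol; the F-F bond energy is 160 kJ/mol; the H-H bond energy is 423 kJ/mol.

ΔH ≈ −591 kJ

Bonds broken (reactants):
  F-F: 1 × 160 = 160
  H-H: 1 × 423 = 423
  Σ(broken) = 583 kJ
Bonds formed (products):
  H-F: 2 × 587 = 1174
  Σ(formed) = 1174 kJ
ΔH = Σ(broken) − Σ(formed) = 583 − 1174 = −591 kJ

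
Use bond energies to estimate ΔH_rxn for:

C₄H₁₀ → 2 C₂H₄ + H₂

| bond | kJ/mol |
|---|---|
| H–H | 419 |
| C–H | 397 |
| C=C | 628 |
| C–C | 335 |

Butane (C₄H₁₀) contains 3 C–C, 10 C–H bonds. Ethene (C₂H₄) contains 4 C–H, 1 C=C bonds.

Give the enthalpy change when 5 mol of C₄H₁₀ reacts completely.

ΔH = +620 kJ

Bonds broken (reactants):
  C–C: 3 × 335 = 1005
  C–H: 10 × 397 = 3970
  Σ(broken) = 4975 kJ
Bonds formed (products):
  C–H: 8 × 397 = 3176
  C=C: 2 × 628 = 1256
  H–H: 1 × 419 = 419
  Σ(formed) = 4851 kJ
ΔH = Σ(broken) − Σ(formed) = 4975 − 4851 = +124 kJ
For 5× the reaction as written: 5 × (+124) = +620 kJ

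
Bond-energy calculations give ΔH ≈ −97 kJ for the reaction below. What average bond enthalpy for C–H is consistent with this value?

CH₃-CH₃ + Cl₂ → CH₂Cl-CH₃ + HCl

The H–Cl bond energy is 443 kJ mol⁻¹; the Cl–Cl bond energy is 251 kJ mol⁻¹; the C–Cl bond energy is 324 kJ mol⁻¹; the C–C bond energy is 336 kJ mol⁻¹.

D(C–H) ≈ 419 kJ/mol

Let D be the C–H bond energy.
Σ(broken) = 1×336 + 6×D + 1×251 = 587 + 6D
Σ(formed) = 1×336 + 1×324 + 5×D + 1×443 = 1103 + 5D
ΔH = Σ(broken) − Σ(formed) = (587 + 6D) − (1103 + 5D) = −516 + D
Setting this equal to −97 kJ gives D = 419 kJ/mol.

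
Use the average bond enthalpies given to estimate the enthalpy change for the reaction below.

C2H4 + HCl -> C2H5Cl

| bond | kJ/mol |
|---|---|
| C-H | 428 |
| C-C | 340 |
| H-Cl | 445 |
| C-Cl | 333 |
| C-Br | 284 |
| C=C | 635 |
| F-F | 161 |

Bonds broken (reactants):
  C-H: 4 × 428 = 1712
  C=C: 1 × 635 = 635
  H-Cl: 1 × 445 = 445
  Σ(broken) = 2792 kJ
Bonds formed (products):
  C-C: 1 × 340 = 340
  C-Cl: 1 × 333 = 333
  C-H: 5 × 428 = 2140
  Σ(formed) = 2813 kJ
ΔH = Σ(broken) − Σ(formed) = 2792 − 2813 = −21 kJ

ΔH ≈ −21 kJ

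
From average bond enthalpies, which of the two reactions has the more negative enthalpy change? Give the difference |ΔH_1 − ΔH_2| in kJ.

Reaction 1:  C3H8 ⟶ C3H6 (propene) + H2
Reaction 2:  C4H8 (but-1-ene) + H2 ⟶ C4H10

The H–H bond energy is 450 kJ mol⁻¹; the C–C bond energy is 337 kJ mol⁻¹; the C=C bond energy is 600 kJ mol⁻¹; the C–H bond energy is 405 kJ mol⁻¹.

Reaction 1:
  Bonds broken (reactants):
    C–C: 2 × 337 = 674
    C–H: 8 × 405 = 3240
    Σ(broken) = 3914 kJ
  Bonds formed (products):
    C–C: 1 × 337 = 337
    C–H: 6 × 405 = 2430
    C=C: 1 × 600 = 600
    H–H: 1 × 450 = 450
    Σ(formed) = 3817 kJ
  ΔH_1 = 3914 − 3817 = +97 kJ
Reaction 2:
  Bonds broken (reactants):
    C–C: 2 × 337 = 674
    C–H: 8 × 405 = 3240
    C=C: 1 × 600 = 600
    H–H: 1 × 450 = 450
    Σ(broken) = 4964 kJ
  Bonds formed (products):
    C–C: 3 × 337 = 1011
    C–H: 10 × 405 = 4050
    Σ(formed) = 5061 kJ
  ΔH_2 = 4964 − 5061 = −97 kJ
ΔH_1 − ΔH_2 = +194 kJ, so reaction 2 has the more negative ΔH; |ΔH_1 − ΔH_2| = 194 kJ.

Reaction 2, by 194 kJ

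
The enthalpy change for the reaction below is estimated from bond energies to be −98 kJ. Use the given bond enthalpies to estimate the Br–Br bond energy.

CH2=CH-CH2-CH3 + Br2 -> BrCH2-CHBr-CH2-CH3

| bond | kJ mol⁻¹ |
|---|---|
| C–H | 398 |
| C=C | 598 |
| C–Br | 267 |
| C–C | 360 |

D(Br–Br) ≈ 198 kJ/mol

Let D be the Br–Br bond energy.
Σ(broken) = 1×D + 2×360 + 8×398 + 1×598 = 4502 + D
Σ(formed) = 2×267 + 3×360 + 8×398 = 4798
ΔH = Σ(broken) − Σ(formed) = (4502 + D) − (4798) = −296 + D
Setting this equal to −98 kJ gives D = 198 kJ/mol.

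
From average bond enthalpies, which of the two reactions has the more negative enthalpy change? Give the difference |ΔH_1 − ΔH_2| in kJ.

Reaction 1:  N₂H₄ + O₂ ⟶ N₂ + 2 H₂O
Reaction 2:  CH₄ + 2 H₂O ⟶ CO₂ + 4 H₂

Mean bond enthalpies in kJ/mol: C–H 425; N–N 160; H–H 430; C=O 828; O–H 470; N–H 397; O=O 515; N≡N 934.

Reaction 1:
  Bonds broken (reactants):
    N–H: 4 × 397 = 1588
    N–N: 1 × 160 = 160
    O=O: 1 × 515 = 515
    Σ(broken) = 2263 kJ
  Bonds formed (products):
    N≡N: 1 × 934 = 934
    O–H: 4 × 470 = 1880
    Σ(formed) = 2814 kJ
  ΔH_1 = 2263 − 2814 = −551 kJ
Reaction 2:
  Bonds broken (reactants):
    C–H: 4 × 425 = 1700
    O–H: 4 × 470 = 1880
    Σ(broken) = 3580 kJ
  Bonds formed (products):
    C=O: 2 × 828 = 1656
    H–H: 4 × 430 = 1720
    Σ(formed) = 3376 kJ
  ΔH_2 = 3580 − 3376 = +204 kJ
ΔH_1 − ΔH_2 = −755 kJ, so reaction 1 has the more negative ΔH; |ΔH_1 − ΔH_2| = 755 kJ.

Reaction 1, by 755 kJ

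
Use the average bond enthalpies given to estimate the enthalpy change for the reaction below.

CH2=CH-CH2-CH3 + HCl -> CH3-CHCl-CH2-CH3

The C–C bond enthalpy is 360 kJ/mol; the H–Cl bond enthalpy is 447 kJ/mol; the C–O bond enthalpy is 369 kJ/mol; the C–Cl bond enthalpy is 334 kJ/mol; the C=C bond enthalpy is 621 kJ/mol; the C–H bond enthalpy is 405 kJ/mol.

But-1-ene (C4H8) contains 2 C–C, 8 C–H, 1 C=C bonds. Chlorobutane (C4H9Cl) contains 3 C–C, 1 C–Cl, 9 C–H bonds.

Bonds broken (reactants):
  C–C: 2 × 360 = 720
  C–H: 8 × 405 = 3240
  C=C: 1 × 621 = 621
  H–Cl: 1 × 447 = 447
  Σ(broken) = 5028 kJ
Bonds formed (products):
  C–C: 3 × 360 = 1080
  C–Cl: 1 × 334 = 334
  C–H: 9 × 405 = 3645
  Σ(formed) = 5059 kJ
ΔH = Σ(broken) − Σ(formed) = 5028 − 5059 = −31 kJ

ΔH ≈ −31 kJ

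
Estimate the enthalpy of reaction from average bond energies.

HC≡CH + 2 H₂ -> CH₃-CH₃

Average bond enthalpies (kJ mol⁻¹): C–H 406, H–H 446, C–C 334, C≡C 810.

ΔH ≈ −256 kJ

Bonds broken (reactants):
  C≡C: 1 × 810 = 810
  C–H: 2 × 406 = 812
  H–H: 2 × 446 = 892
  Σ(broken) = 2514 kJ
Bonds formed (products):
  C–C: 1 × 334 = 334
  C–H: 6 × 406 = 2436
  Σ(formed) = 2770 kJ
ΔH = Σ(broken) − Σ(formed) = 2514 − 2770 = −256 kJ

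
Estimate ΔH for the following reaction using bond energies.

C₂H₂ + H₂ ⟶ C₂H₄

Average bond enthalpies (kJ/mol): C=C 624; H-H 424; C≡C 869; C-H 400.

Bonds broken (reactants):
  C≡C: 1 × 869 = 869
  C-H: 2 × 400 = 800
  H-H: 1 × 424 = 424
  Σ(broken) = 2093 kJ
Bonds formed (products):
  C-H: 4 × 400 = 1600
  C=C: 1 × 624 = 624
  Σ(formed) = 2224 kJ
ΔH = Σ(broken) − Σ(formed) = 2093 − 2224 = −131 kJ

ΔH ≈ −131 kJ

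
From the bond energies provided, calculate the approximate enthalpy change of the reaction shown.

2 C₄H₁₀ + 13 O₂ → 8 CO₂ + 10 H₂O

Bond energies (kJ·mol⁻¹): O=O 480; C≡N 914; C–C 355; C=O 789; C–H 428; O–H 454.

Bonds broken (reactants):
  C–C: 6 × 355 = 2130
  C–H: 20 × 428 = 8560
  O=O: 13 × 480 = 6240
  Σ(broken) = 16930 kJ
Bonds formed (products):
  C=O: 16 × 789 = 12624
  O–H: 20 × 454 = 9080
  Σ(formed) = 21704 kJ
ΔH = Σ(broken) − Σ(formed) = 16930 − 21704 = −4774 kJ

ΔH ≈ −4774 kJ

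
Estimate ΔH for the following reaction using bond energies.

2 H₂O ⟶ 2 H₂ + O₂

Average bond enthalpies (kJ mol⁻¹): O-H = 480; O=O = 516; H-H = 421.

Bonds broken (reactants):
  O-H: 4 × 480 = 1920
  Σ(broken) = 1920 kJ
Bonds formed (products):
  H-H: 2 × 421 = 842
  O=O: 1 × 516 = 516
  Σ(formed) = 1358 kJ
ΔH = Σ(broken) − Σ(formed) = 1920 − 1358 = +562 kJ

ΔH ≈ +562 kJ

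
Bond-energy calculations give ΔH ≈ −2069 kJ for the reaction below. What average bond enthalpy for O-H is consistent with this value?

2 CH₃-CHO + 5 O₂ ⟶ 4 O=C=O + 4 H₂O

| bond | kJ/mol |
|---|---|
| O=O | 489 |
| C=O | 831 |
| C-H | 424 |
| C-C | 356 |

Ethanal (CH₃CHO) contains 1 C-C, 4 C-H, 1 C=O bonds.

Let D be the O-H bond energy.
Σ(broken) = 2×356 + 8×424 + 2×831 + 5×489 = 8211
Σ(formed) = 8×831 + 8×D = 6648 + 8D
ΔH = Σ(broken) − Σ(formed) = (8211) − (6648 + 8D) = +1563 − 8D
Setting this equal to −2069 kJ gives 8D = 3632, so D = 454 kJ/mol.

D(O-H) ≈ 454 kJ/mol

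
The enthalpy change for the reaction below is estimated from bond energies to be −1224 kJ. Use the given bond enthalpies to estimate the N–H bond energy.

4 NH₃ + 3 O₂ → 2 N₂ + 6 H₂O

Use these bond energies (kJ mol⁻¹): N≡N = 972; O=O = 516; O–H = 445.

Let D be the N–H bond energy.
Σ(broken) = 12×D + 3×516 = 1548 + 12D
Σ(formed) = 2×972 + 12×445 = 7284
ΔH = Σ(broken) − Σ(formed) = (1548 + 12D) − (7284) = −5736 + 12D
Setting this equal to −1224 kJ gives 12D = 4512, so D = 376 kJ/mol.

D(N–H) ≈ 376 kJ/mol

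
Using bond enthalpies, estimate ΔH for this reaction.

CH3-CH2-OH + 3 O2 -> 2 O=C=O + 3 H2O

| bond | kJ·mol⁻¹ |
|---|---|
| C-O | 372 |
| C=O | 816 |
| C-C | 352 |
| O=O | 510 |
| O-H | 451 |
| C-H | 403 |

Bonds broken (reactants):
  C-C: 1 × 352 = 352
  C-H: 5 × 403 = 2015
  C-O: 1 × 372 = 372
  O-H: 1 × 451 = 451
  O=O: 3 × 510 = 1530
  Σ(broken) = 4720 kJ
Bonds formed (products):
  C=O: 4 × 816 = 3264
  O-H: 6 × 451 = 2706
  Σ(formed) = 5970 kJ
ΔH = Σ(broken) − Σ(formed) = 4720 − 5970 = −1250 kJ

ΔH ≈ −1250 kJ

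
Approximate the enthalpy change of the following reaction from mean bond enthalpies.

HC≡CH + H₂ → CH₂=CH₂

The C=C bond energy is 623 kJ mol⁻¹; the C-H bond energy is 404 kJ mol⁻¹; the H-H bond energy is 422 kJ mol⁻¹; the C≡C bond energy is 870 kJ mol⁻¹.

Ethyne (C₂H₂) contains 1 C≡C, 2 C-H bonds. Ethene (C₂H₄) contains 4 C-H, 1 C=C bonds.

ΔH ≈ −139 kJ

Bonds broken (reactants):
  C≡C: 1 × 870 = 870
  C-H: 2 × 404 = 808
  H-H: 1 × 422 = 422
  Σ(broken) = 2100 kJ
Bonds formed (products):
  C-H: 4 × 404 = 1616
  C=C: 1 × 623 = 623
  Σ(formed) = 2239 kJ
ΔH = Σ(broken) − Σ(formed) = 2100 − 2239 = −139 kJ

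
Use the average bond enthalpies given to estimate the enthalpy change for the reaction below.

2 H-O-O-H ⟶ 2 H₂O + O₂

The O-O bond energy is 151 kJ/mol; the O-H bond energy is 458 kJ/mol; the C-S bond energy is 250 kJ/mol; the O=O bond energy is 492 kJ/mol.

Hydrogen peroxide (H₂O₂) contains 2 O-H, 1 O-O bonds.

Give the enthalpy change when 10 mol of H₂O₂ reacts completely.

ΔH = −950 kJ

Bonds broken (reactants):
  O-H: 4 × 458 = 1832
  O-O: 2 × 151 = 302
  Σ(broken) = 2134 kJ
Bonds formed (products):
  O-H: 4 × 458 = 1832
  O=O: 1 × 492 = 492
  Σ(formed) = 2324 kJ
ΔH = Σ(broken) − Σ(formed) = 2134 − 2324 = −190 kJ
For 5× the reaction as written: 5 × (−190) = −950 kJ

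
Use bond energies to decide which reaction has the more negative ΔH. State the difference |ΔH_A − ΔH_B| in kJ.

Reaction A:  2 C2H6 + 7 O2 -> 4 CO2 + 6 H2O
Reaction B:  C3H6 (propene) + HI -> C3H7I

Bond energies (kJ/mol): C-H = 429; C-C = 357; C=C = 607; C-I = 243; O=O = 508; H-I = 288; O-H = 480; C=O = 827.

Reaction A, by 2824 kJ

Reaction A:
  Bonds broken (reactants):
    C-C: 2 × 357 = 714
    C-H: 12 × 429 = 5148
    O=O: 7 × 508 = 3556
    Σ(broken) = 9418 kJ
  Bonds formed (products):
    C=O: 8 × 827 = 6616
    O-H: 12 × 480 = 5760
    Σ(formed) = 12376 kJ
  ΔH_A = 9418 − 12376 = −2958 kJ
Reaction B:
  Bonds broken (reactants):
    C-C: 1 × 357 = 357
    C-H: 6 × 429 = 2574
    C=C: 1 × 607 = 607
    H-I: 1 × 288 = 288
    Σ(broken) = 3826 kJ
  Bonds formed (products):
    C-C: 2 × 357 = 714
    C-H: 7 × 429 = 3003
    C-I: 1 × 243 = 243
    Σ(formed) = 3960 kJ
  ΔH_B = 3826 − 3960 = −134 kJ
ΔH_A − ΔH_B = −2824 kJ, so reaction A has the more negative ΔH; |ΔH_A − ΔH_B| = 2824 kJ.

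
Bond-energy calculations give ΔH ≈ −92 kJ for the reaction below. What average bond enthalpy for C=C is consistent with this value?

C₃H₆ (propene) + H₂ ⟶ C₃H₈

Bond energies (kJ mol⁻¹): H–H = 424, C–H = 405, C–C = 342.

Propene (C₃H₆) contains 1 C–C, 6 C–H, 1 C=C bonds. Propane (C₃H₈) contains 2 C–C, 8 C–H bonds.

D(C=C) ≈ 636 kJ/mol

Let D be the C=C bond energy.
Σ(broken) = 1×342 + 6×405 + 1×D + 1×424 = 3196 + D
Σ(formed) = 2×342 + 8×405 = 3924
ΔH = Σ(broken) − Σ(formed) = (3196 + D) − (3924) = −728 + D
Setting this equal to −92 kJ gives D = 636 kJ/mol.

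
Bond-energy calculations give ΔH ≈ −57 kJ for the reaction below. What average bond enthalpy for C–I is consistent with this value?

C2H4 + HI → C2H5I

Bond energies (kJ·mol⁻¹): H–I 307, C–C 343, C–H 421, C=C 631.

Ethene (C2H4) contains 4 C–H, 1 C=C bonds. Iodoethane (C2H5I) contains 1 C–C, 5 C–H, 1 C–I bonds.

Let D be the C–I bond energy.
Σ(broken) = 4×421 + 1×631 + 1×307 = 2622
Σ(formed) = 1×343 + 5×421 + 1×D = 2448 + D
ΔH = Σ(broken) − Σ(formed) = (2622) − (2448 + D) = +174 − D
Setting this equal to −57 kJ gives D = 231 kJ/mol.

D(C–I) ≈ 231 kJ/mol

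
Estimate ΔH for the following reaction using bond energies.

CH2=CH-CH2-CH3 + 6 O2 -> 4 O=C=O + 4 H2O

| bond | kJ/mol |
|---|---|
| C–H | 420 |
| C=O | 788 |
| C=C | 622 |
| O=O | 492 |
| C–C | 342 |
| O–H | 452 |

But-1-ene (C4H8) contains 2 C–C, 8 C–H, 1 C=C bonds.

ΔH ≈ −2302 kJ

Bonds broken (reactants):
  C–C: 2 × 342 = 684
  C–H: 8 × 420 = 3360
  C=C: 1 × 622 = 622
  O=O: 6 × 492 = 2952
  Σ(broken) = 7618 kJ
Bonds formed (products):
  C=O: 8 × 788 = 6304
  O–H: 8 × 452 = 3616
  Σ(formed) = 9920 kJ
ΔH = Σ(broken) − Σ(formed) = 7618 − 9920 = −2302 kJ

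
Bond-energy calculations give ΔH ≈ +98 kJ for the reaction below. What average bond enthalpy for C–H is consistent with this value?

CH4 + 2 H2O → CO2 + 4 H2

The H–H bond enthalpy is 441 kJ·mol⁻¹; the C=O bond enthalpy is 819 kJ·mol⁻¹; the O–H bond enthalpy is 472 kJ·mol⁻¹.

Let D be the C–H bond energy.
Σ(broken) = 4×D + 4×472 = 1888 + 4D
Σ(formed) = 2×819 + 4×441 = 3402
ΔH = Σ(broken) − Σ(formed) = (1888 + 4D) − (3402) = −1514 + 4D
Setting this equal to +98 kJ gives 4D = 1612, so D = 403 kJ/mol.

D(C–H) ≈ 403 kJ/mol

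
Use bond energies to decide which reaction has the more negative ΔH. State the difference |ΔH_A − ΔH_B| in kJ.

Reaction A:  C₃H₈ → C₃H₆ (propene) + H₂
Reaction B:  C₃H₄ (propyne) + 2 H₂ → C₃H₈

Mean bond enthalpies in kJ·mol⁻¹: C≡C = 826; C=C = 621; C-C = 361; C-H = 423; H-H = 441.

Reaction A:
  Bonds broken (reactants):
    C-C: 2 × 361 = 722
    C-H: 8 × 423 = 3384
    Σ(broken) = 4106 kJ
  Bonds formed (products):
    C-C: 1 × 361 = 361
    C-H: 6 × 423 = 2538
    C=C: 1 × 621 = 621
    H-H: 1 × 441 = 441
    Σ(formed) = 3961 kJ
  ΔH_A = 4106 − 3961 = +145 kJ
Reaction B:
  Bonds broken (reactants):
    C≡C: 1 × 826 = 826
    C-C: 1 × 361 = 361
    C-H: 4 × 423 = 1692
    H-H: 2 × 441 = 882
    Σ(broken) = 3761 kJ
  Bonds formed (products):
    C-C: 2 × 361 = 722
    C-H: 8 × 423 = 3384
    Σ(formed) = 4106 kJ
  ΔH_B = 3761 − 4106 = −345 kJ
ΔH_A − ΔH_B = +490 kJ, so reaction B has the more negative ΔH; |ΔH_A − ΔH_B| = 490 kJ.

Reaction B, by 490 kJ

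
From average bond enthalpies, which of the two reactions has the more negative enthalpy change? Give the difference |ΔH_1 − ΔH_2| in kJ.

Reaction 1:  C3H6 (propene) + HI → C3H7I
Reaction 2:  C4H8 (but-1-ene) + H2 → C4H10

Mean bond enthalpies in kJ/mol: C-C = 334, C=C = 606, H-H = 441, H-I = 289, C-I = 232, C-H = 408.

Reaction 1:
  Bonds broken (reactants):
    C-C: 1 × 334 = 334
    C-H: 6 × 408 = 2448
    C=C: 1 × 606 = 606
    H-I: 1 × 289 = 289
    Σ(broken) = 3677 kJ
  Bonds formed (products):
    C-C: 2 × 334 = 668
    C-H: 7 × 408 = 2856
    C-I: 1 × 232 = 232
    Σ(formed) = 3756 kJ
  ΔH_1 = 3677 − 3756 = −79 kJ
Reaction 2:
  Bonds broken (reactants):
    C-C: 2 × 334 = 668
    C-H: 8 × 408 = 3264
    C=C: 1 × 606 = 606
    H-H: 1 × 441 = 441
    Σ(broken) = 4979 kJ
  Bonds formed (products):
    C-C: 3 × 334 = 1002
    C-H: 10 × 408 = 4080
    Σ(formed) = 5082 kJ
  ΔH_2 = 4979 − 5082 = −103 kJ
ΔH_1 − ΔH_2 = +24 kJ, so reaction 2 has the more negative ΔH; |ΔH_1 − ΔH_2| = 24 kJ.

Reaction 2, by 24 kJ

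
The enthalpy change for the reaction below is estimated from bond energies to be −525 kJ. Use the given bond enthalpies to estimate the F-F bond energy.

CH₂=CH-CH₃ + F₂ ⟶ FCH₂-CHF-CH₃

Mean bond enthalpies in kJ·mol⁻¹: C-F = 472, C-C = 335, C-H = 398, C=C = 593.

D(F-F) ≈ 161 kJ/mol

Let D be the F-F bond energy.
Σ(broken) = 1×335 + 6×398 + 1×593 + 1×D = 3316 + D
Σ(formed) = 2×335 + 2×472 + 6×398 = 4002
ΔH = Σ(broken) − Σ(formed) = (3316 + D) − (4002) = −686 + D
Setting this equal to −525 kJ gives D = 161 kJ/mol.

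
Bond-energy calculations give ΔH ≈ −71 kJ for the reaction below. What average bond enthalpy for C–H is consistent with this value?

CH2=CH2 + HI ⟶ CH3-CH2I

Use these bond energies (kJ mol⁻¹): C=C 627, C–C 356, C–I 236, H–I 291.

D(C–H) ≈ 397 kJ/mol

Let D be the C–H bond energy.
Σ(broken) = 4×D + 1×627 + 1×291 = 918 + 4D
Σ(formed) = 1×356 + 5×D + 1×236 = 592 + 5D
ΔH = Σ(broken) − Σ(formed) = (918 + 4D) − (592 + 5D) = +326 − D
Setting this equal to −71 kJ gives D = 397 kJ/mol.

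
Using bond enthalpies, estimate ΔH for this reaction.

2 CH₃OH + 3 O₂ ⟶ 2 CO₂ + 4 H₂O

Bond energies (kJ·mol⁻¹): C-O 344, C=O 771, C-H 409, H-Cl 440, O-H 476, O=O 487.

Bonds broken (reactants):
  C-H: 6 × 409 = 2454
  C-O: 2 × 344 = 688
  O-H: 2 × 476 = 952
  O=O: 3 × 487 = 1461
  Σ(broken) = 5555 kJ
Bonds formed (products):
  C=O: 4 × 771 = 3084
  O-H: 8 × 476 = 3808
  Σ(formed) = 6892 kJ
ΔH = Σ(broken) − Σ(formed) = 5555 − 6892 = −1337 kJ

ΔH ≈ −1337 kJ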